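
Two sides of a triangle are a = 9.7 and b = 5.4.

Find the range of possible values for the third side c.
By the triangle inequality: |a - b| < c < a + b
|9.7 - 5.4| < c < 9.7 + 5.4
4.3 < c < 15.1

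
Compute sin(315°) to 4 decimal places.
sin(315 degrees) = -0.7071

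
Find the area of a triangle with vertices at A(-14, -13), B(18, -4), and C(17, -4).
Using the coordinate formula: Area = (1/2)|x₁(y₂-y₃) + x₂(y₃-y₁) + x₃(y₁-y₂)|
Area = (1/2)|(-14)((-4)-(-4)) + 18((-4)-(-13)) + 17((-13)-(-4))|
Area = (1/2)|(-14)*0 + 18*9 + 17*(-9)|
Area = (1/2)|0 + 162 + (-153)|
Area = (1/2)*9 = 4.50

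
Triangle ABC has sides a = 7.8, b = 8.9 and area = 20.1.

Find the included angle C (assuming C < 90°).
Area = ½ab·sin(C)  →  sin(C) = 2·Area/(ab)
sin(C) = 2·20.1/(7.8·8.9) = 0.579084
C = arcsin(0.579084) = 35.39°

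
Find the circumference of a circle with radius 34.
Circumference = 2 * pi * r
Circumference = 2 * pi * 34
Circumference = 213.63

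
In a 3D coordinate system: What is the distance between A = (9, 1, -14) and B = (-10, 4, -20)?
d = √[(-19)² + (3)² + (-6)²] = √406 = 20.15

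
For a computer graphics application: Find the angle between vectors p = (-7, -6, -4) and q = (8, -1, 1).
p·q = -54, |p|² = 101, |q|² = 66
cos θ = -54/√6666 ≈ -0.6614
θ ≈ 131.4°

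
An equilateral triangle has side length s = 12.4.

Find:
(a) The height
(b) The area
(a) Height h = s·√3/2 = 12.4·√3/2 = 10.74
(b) Area = (√3/4)·s² = (√3/4)·12.4² = (√3/4)·153.76 = 66.58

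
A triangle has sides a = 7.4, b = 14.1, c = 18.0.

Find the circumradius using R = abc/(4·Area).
s = (a+b+c)/2 = 19.75
Area = √(s(s-a)(s-b)(s-c)) = √(19.75·12.35·5.65·1.75) = 49.1089
R = abc/(4·Area) = (7.4·14.1·18.0)/(4·49.1089) = 1878.12/196.4356 = 9.561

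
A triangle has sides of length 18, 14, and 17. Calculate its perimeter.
Perimeter = sum of all sides
Perimeter = 18 + 14 + 17
Perimeter = 49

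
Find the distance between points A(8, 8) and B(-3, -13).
Using the distance formula: d = sqrt((x₂-x₁)² + (y₂-y₁)²)
dx = (-3) - 8 = -11
dy = (-13) - 8 = -21
d = sqrt((-11)² + (-21)²) = sqrt(121 + 441) = sqrt(562) = 23.71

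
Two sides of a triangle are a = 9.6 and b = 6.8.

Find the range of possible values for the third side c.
By the triangle inequality: |a - b| < c < a + b
|9.6 - 6.8| < c < 9.6 + 6.8
2.8 < c < 16.4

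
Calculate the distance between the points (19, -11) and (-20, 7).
Using the distance formula: d = sqrt((x₂-x₁)² + (y₂-y₁)²)
dx = (-20) - 19 = -39
dy = 7 - (-11) = 18
d = sqrt((-39)² + 18²) = sqrt(1521 + 324) = sqrt(1845) = 42.95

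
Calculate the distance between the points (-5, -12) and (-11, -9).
Using the distance formula: d = sqrt((x₂-x₁)² + (y₂-y₁)²)
dx = (-11) - (-5) = -6
dy = (-9) - (-12) = 3
d = sqrt((-6)² + 3²) = sqrt(36 + 9) = sqrt(45) = 6.71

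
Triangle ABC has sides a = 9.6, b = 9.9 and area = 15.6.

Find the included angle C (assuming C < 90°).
Area = ½ab·sin(C)  →  sin(C) = 2·Area/(ab)
sin(C) = 2·15.6/(9.6·9.9) = 0.328283
C = arcsin(0.328283) = 19.16°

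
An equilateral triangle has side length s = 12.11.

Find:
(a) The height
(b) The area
(a) Height h = s·√3/2 = 12.11·√3/2 = 10.49
(b) Area = (√3/4)·s² = (√3/4)·12.11² = (√3/4)·146.652 = 63.5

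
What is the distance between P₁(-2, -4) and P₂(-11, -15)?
Using the distance formula: d = sqrt((x₂-x₁)² + (y₂-y₁)²)
dx = (-11) - (-2) = -9
dy = (-15) - (-4) = -11
d = sqrt((-9)² + (-11)²) = sqrt(81 + 121) = sqrt(202) = 14.21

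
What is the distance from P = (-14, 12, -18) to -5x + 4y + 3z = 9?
d = |(-5)(-14) + 4(12) + 3(-18) - (9)| / √((-5)² + 4² + 3²) = 55/√50 = 7.778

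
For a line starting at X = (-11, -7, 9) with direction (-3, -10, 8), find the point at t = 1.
P(1) = (-11 + (-3)(1), -7 + (-10)(1), 9 + 8(1)) = (-14, -17, 17)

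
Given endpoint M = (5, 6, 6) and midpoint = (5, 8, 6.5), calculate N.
N = (2×5 - 5, 2×8 - 6, 2×6.5 - 6) = (5, 10, 7)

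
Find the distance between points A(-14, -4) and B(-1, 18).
Using the distance formula: d = sqrt((x₂-x₁)² + (y₂-y₁)²)
dx = (-1) - (-14) = 13
dy = 18 - (-4) = 22
d = sqrt(13² + 22²) = sqrt(169 + 484) = sqrt(653) = 25.55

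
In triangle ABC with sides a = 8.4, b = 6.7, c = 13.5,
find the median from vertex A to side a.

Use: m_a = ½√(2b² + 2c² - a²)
m_a = ½√(2·6.7² + 2·13.5² - 8.4²)
m_a = ½√(89.78 + 364.5 - 70.56) = ½√383.72 = 9.794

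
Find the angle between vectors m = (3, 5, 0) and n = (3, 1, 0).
m·n = 14, |m|² = 34, |n|² = 10
cos θ = 14/√340 ≈ 0.7593
θ ≈ 40.6°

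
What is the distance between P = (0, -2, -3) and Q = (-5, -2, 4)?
d = √[(-5)² + (0)² + (7)²] = √74 = 8.602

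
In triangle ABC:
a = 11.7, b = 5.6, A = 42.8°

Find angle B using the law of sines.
sin(B)/b = sin(A)/a
sin(B) = b·sin(A)/a = 5.6·sin(42.8°)/11.7 = 0.325203
B = arcsin(0.325203) = 18.98°  (b ≤ a, so B ≤ A and the acute solution is unique)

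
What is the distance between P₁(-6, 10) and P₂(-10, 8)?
Using the distance formula: d = sqrt((x₂-x₁)² + (y₂-y₁)²)
dx = (-10) - (-6) = -4
dy = 8 - 10 = -2
d = sqrt((-4)² + (-2)²) = sqrt(16 + 4) = sqrt(20) = 4.47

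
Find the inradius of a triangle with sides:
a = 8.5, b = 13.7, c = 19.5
s = (a+b+c)/2 = (8.5+13.7+19.5)/2 = 20.85
Area = √(s(s-a)(s-b)(s-c)) = √(20.85·12.35·7.15·1.35) = 49.8547
r = Area/s = 49.8547/20.85 = 2.391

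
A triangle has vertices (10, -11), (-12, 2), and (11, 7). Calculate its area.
Using the coordinate formula: Area = (1/2)|x₁(y₂-y₃) + x₂(y₃-y₁) + x₃(y₁-y₂)|
Area = (1/2)|10(2-7) + (-12)(7-(-11)) + 11((-11)-2)|
Area = (1/2)|10*(-5) + (-12)*18 + 11*(-13)|
Area = (1/2)|(-50) + (-216) + (-143)|
Area = (1/2)*409 = 204.50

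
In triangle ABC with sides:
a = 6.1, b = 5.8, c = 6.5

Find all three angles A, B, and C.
By the law of cosines:
cos(A) = (b² + c² - a²)/(2bc) = 0.512997  →  A = 59.14°
cos(B) = (a² + c² - b²)/(2ac) = 0.577806  →  B = 54.7°
cos(C) = (a² + b² - c²)/(2ab) = 0.404183  →  C = 66.16°
Check: A + B + C = 180.0° ✓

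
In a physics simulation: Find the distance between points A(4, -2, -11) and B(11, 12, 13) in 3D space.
d = √[(7)² + (14)² + (24)²] = √821 = 28.65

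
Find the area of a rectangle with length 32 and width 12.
Area = length * width
Area = 32 * 12
Area = 384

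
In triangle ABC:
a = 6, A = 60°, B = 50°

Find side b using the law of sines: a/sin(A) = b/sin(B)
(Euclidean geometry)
b = a·sin(B)/sin(A) = 6·sin(50°)/sin(60°)
b = 6·0.766044/0.866025 = 5.307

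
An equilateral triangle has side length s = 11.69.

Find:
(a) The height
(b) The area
(a) Height h = s·√3/2 = 11.69·√3/2 = 10.12
(b) Area = (√3/4)·s² = (√3/4)·11.69² = (√3/4)·136.656 = 59.17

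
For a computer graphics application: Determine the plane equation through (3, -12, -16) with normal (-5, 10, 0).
d = n·P = (-5)(3) + (10)(-12) + (0)(-16) = -135
Plane: -5x + 10y = -135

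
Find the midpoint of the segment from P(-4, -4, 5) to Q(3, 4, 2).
Midpoint = ((-4+3)/2, (-4+4)/2, (5+2)/2) = (-0.5, 0, 3.5)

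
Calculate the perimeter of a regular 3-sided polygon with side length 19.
Perimeter = number of sides * side length
Perimeter = 3 * 19
Perimeter = 57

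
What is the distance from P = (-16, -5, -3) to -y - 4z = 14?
d = |0(-16) + (-1)(-5) + (-4)(-3) - (14)| / √(0² + (-1)² + (-4)²) = 3/√17 = 0.7276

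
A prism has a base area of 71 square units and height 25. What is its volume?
Volume = base area * height
Volume = 71 * 25
Volume = 1775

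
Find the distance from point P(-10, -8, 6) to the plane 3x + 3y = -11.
d = |3(-10) + 3(-8) + 0(6) - (-11)| / √(3² + 3² + 0²) = 43/√18 = 10.14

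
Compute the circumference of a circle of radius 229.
Circumference = 2 * pi * r
Circumference = 2 * pi * 229
Circumference = 1438.85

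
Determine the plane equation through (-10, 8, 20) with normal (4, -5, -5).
d = n·P = (4)(-10) + (-5)(8) + (-5)(20) = -180
Plane: 4x - 5y - 5z = -180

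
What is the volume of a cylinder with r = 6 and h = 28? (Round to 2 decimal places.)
Volume = pi * r² * h
Volume = pi * 6² * 28
Volume = pi * 36 * 28
Volume = pi * 1008
Volume = 3166.73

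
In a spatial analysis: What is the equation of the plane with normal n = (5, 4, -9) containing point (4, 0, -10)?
d = n·P = (5)(4) + (4)(0) + (-9)(-10) = 110
Plane: 5x + 4y - 9z = 110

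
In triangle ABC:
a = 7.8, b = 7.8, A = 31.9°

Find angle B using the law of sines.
sin(B)/b = sin(A)/a
sin(B) = b·sin(A)/a = 7.8·sin(31.9°)/7.8 = 0.528438
B = arcsin(0.528438) = 31.9°  (b ≤ a, so B ≤ A and the acute solution is unique)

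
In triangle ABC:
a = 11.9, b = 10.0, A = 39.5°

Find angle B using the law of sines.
sin(B)/b = sin(A)/a
sin(B) = b·sin(A)/a = 10.0·sin(39.5°)/11.9 = 0.534520
B = arcsin(0.534520) = 32.31°  (b ≤ a, so B ≤ A and the acute solution is unique)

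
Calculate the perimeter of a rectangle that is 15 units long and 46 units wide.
Perimeter = 2 * (length + width)
Perimeter = 2 * (15 + 46)
Perimeter = 2 * 61
Perimeter = 122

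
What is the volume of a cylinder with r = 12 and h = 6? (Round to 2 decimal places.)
Volume = pi * r² * h
Volume = pi * 12² * 6
Volume = pi * 144 * 6
Volume = pi * 864
Volume = 2714.34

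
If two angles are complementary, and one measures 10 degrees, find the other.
Complementary angles sum to 90 degrees.
Other angle = 90 - 10
Other angle = 80 degrees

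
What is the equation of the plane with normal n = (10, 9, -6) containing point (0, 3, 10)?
d = n·P = (10)(0) + (9)(3) + (-6)(10) = -33
Plane: 10x + 9y - 6z = -33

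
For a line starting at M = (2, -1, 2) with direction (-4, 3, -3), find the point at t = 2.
P(2) = (2 + (-4)(2), -1 + 3(2), 2 + (-3)(2)) = (-6, 5, -4)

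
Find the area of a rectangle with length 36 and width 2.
Area = length * width
Area = 36 * 2
Area = 72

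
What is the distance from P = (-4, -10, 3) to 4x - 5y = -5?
d = |4(-4) + (-5)(-10) + 0(3) - (-5)| / √(4² + (-5)² + 0²) = 39/√41 = 6.091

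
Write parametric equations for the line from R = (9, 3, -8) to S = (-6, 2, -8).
Direction vector d = S - R = (-15, -1, 0)
x = 9 - 15t, y = 3 - t, z = -8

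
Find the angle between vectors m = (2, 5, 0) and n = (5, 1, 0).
m·n = 15, |m|² = 29, |n|² = 26
cos θ = 15/√754 ≈ 0.5463
θ ≈ 56.89°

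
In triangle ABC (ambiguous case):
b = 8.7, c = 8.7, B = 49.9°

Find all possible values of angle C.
sin(C)/c = sin(B)/b  →  sin(C) = c·sin(B)/b = 8.7·sin(49.9°)/8.7 = 0.764921
C₁ = arcsin(0.764921) = 49.9°,  C₂ = 180° - C₁ = 130.1°
Check C₂: A = 180° - 49.9° - 130.1° = 0° ≤ 0, rejected
C = 49.9° (one solution)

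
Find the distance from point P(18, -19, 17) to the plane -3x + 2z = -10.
d = |(-3)(18) + 0(-19) + 2(17) - (-10)| / √((-3)² + 0² + 2²) = 10/√13 = 2.774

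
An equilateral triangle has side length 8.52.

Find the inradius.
For an equilateral triangle, r = s/(2√3) where s is the side.
r = 8.52/(2√3) = 8.52/3.464102 = 2.46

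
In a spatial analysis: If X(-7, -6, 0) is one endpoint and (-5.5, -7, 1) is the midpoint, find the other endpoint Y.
Y = (2×(-5.5) - (-7), 2×(-7) - (-6), 2×1 - 0) = (-4, -8, 2)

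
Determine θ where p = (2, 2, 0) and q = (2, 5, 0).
p·q = 14, |p|² = 8, |q|² = 29
cos θ = 14/√232 ≈ 0.9191
θ ≈ 23.2°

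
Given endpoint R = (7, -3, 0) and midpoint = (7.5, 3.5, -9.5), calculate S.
S = (2×7.5 - 7, 2×3.5 - (-3), 2×(-9.5) - 0) = (8, 10, -19)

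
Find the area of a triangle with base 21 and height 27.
Area = (1/2) * base * height
Area = (1/2) * 21 * 27
Area = 283.50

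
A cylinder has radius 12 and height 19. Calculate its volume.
Volume = pi * r² * h
Volume = pi * 12² * 19
Volume = pi * 144 * 19
Volume = pi * 2736
Volume = 8595.40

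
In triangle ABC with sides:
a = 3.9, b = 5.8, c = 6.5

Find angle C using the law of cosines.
cos(C) = (a² + b² - c²)/(2ab)
cos(C) = (3.9² + 5.8² - 6.5²)/(2·3.9·5.8) = 6.6/45.24 = 0.145889
C = arccos(0.145889) = 81.61°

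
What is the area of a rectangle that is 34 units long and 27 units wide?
Area = length * width
Area = 34 * 27
Area = 918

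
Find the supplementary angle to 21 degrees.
Supplementary angles sum to 180 degrees.
Other angle = 180 - 21
Other angle = 159 degrees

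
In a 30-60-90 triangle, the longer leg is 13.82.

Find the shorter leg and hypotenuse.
In a 30-60-90 triangle, sides are in ratio 1 : √3 : 2.
Long leg = short leg·√3  →  short leg = 13.82/√3 = 7.979
Hypotenuse = 2·(short leg) = 2·13.82/√3 = 15.96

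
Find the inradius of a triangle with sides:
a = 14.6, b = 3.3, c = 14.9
s = (a+b+c)/2 = (14.6+3.3+14.9)/2 = 16.4
Area = √(s(s-a)(s-b)(s-c)) = √(16.4·1.8·13.1·1.5) = 24.0846
r = Area/s = 24.0846/16.4 = 1.469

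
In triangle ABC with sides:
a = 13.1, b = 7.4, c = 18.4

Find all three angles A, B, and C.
By the law of cosines:
cos(A) = (b² + c² - a²)/(2bc) = 0.814152  →  A = 35.5°
cos(B) = (a² + c² - b²)/(2ac) = 0.944677  →  B = 19.15°
cos(C) = (a² + b² - c²)/(2ab) = -0.578657  →  C = 125.4°
Check: A + B + C = 180.0° ✓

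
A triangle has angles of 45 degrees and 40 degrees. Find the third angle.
Sum of angles in a triangle = 180 degrees
Third angle = 180 - 45 - 40
Third angle = 95 degrees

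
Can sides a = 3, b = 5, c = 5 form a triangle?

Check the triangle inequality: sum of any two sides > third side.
Yes, triangle inequality satisfied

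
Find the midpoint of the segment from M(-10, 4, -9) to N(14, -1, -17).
Midpoint = ((-10+14)/2, (4-1)/2, (-9-17)/2) = (2, 1.5, -13)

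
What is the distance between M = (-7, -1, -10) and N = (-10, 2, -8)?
d = √[(-3)² + (3)² + (2)²] = √22 = 4.69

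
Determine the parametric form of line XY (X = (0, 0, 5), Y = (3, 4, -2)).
Direction vector d = Y - X = (3, 4, -7)
x = 0 + 3t, y = 0 + 4t, z = 5 - 7t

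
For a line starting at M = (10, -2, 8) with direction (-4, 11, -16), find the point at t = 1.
P(1) = (10 + (-4)(1), -2 + 11(1), 8 + (-16)(1)) = (6, 9, -8)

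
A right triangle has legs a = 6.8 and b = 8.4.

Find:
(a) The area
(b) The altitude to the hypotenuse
(a) Area = ½ab = ½·6.8·8.4 = 28.56
(b) Hypotenuse c = √(6.8² + 8.4²) = √116.8 = 10.8074
    Area = ½·c·h_c  →  h_c = 2·Area/c = 2·28.56/10.8074 = 5.285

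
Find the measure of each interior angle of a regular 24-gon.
Interior angle of a regular n-gon = (n-2)*180/n
Interior angle = (24-2)*180/24
Interior angle = 22*180/24
Interior angle = 3960/24
Interior angle = 165 degrees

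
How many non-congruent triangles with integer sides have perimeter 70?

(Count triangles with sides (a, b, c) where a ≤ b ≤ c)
With a ≤ b ≤ c and a + b + c = 70, the triangle inequality a + b > c gives c < 70/2, so c ≤ 34.
Iterate a from 1 to ⌊p/3⌋ = 23; for each a, b ranges from a to ⌊(p−a)/2⌋ with c = p − a − b, keeping only c ≥ b.
Triples: (2, 34, 34), (3, 33, 34), (4, 32, 34), …
Count = 102 triangles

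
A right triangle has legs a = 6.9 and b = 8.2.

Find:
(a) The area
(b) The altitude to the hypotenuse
(a) Area = ½ab = ½·6.9·8.2 = 28.29
(b) Hypotenuse c = √(6.9² + 8.2²) = √114.85 = 10.7168
    Area = ½·c·h_c  →  h_c = 2·Area/c = 2·28.29/10.7168 = 5.28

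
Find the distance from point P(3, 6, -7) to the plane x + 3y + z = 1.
d = |1(3) + 3(6) + 1(-7) - (1)| / √(1² + 3² + 1²) = 13/√11 = 3.92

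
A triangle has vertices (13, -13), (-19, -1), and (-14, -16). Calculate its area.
Using the coordinate formula: Area = (1/2)|x₁(y₂-y₃) + x₂(y₃-y₁) + x₃(y₁-y₂)|
Area = (1/2)|13((-1)-(-16)) + (-19)((-16)-(-13)) + (-14)((-13)-(-1))|
Area = (1/2)|13*15 + (-19)*(-3) + (-14)*(-12)|
Area = (1/2)|195 + 57 + 168|
Area = (1/2)*420 = 210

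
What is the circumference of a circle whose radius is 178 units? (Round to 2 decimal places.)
Circumference = 2 * pi * r
Circumference = 2 * pi * 178
Circumference = 1118.41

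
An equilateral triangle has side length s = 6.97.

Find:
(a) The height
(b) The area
(a) Height h = s·√3/2 = 6.97·√3/2 = 6.036
(b) Area = (√3/4)·s² = (√3/4)·6.97² = (√3/4)·48.5809 = 21.04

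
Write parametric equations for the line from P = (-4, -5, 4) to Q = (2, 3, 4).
Direction vector d = Q - P = (6, 8, 0)
x = -4 + 6t, y = -5 + 8t, z = 4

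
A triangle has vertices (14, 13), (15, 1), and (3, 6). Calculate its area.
Using the coordinate formula: Area = (1/2)|x₁(y₂-y₃) + x₂(y₃-y₁) + x₃(y₁-y₂)|
Area = (1/2)|14(1-6) + 15(6-13) + 3(13-1)|
Area = (1/2)|14*(-5) + 15*(-7) + 3*12|
Area = (1/2)|(-70) + (-105) + 36|
Area = (1/2)*139 = 69.50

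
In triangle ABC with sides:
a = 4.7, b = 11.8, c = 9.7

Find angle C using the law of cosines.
cos(C) = (a² + b² - c²)/(2ab)
cos(C) = (4.7² + 11.8² - 9.7²)/(2·4.7·11.8) = 67.24/110.92 = 0.606203
C = arccos(0.606203) = 52.68°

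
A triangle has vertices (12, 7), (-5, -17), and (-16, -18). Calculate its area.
Using the coordinate formula: Area = (1/2)|x₁(y₂-y₃) + x₂(y₃-y₁) + x₃(y₁-y₂)|
Area = (1/2)|12((-17)-(-18)) + (-5)((-18)-7) + (-16)(7-(-17))|
Area = (1/2)|12*1 + (-5)*(-25) + (-16)*24|
Area = (1/2)|12 + 125 + (-384)|
Area = (1/2)*247 = 123.50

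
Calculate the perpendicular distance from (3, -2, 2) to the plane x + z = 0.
d = |1(3) + 0(-2) + 1(2) - (0)| / √(1² + 0² + 1²) = 5/√2 = 3.536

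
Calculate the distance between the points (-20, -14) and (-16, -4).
Using the distance formula: d = sqrt((x₂-x₁)² + (y₂-y₁)²)
dx = (-16) - (-20) = 4
dy = (-4) - (-14) = 10
d = sqrt(4² + 10²) = sqrt(16 + 100) = sqrt(116) = 10.77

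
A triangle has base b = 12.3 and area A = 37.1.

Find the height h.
A = ½bh  →  h = 2A/b
h = 2·37.1/12.3 = 6.033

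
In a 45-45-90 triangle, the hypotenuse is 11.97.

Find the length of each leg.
In a 45-45-90 triangle, hypotenuse = leg·√2  →  leg = hypotenuse/√2
leg = 11.97/√2 = 8.464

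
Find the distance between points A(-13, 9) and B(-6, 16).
Using the distance formula: d = sqrt((x₂-x₁)² + (y₂-y₁)²)
dx = (-6) - (-13) = 7
dy = 16 - 9 = 7
d = sqrt(7² + 7²) = sqrt(49 + 49) = sqrt(98) = 9.90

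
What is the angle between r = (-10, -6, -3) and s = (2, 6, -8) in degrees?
r·s = -32, |r|² = 145, |s|² = 104
cos θ = -32/√15080 ≈ -0.2606
θ ≈ 105.1°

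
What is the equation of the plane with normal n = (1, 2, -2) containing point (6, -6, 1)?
d = n·P = (1)(6) + (2)(-6) + (-2)(1) = -8
Plane: x + 2y - 2z = -8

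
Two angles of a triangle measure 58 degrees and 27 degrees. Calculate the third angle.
Sum of angles in a triangle = 180 degrees
Third angle = 180 - 58 - 27
Third angle = 95 degrees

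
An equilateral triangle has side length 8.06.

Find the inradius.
For an equilateral triangle, r = s/(2√3) where s is the side.
r = 8.06/(2√3) = 8.06/3.464102 = 2.327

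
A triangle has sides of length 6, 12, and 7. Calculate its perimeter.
Perimeter = sum of all sides
Perimeter = 6 + 12 + 7
Perimeter = 25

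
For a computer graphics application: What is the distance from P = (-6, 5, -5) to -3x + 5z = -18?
d = |(-3)(-6) + 0(5) + 5(-5) - (-18)| / √((-3)² + 0² + 5²) = 11/√34 = 1.886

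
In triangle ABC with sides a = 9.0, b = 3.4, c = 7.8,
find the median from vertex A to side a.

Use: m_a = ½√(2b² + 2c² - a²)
m_a = ½√(2·3.4² + 2·7.8² - 9.0²)
m_a = ½√(23.12 + 121.68 - 81) = ½√63.8 = 3.994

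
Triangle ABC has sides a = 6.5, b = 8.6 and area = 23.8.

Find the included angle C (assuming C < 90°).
Area = ½ab·sin(C)  →  sin(C) = 2·Area/(ab)
sin(C) = 2·23.8/(6.5·8.6) = 0.851521
C = arcsin(0.851521) = 58.38°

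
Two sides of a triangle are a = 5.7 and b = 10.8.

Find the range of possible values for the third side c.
By the triangle inequality: |a - b| < c < a + b
|5.7 - 10.8| < c < 5.7 + 10.8
5.1 < c < 16.5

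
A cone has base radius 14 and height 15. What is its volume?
Volume = (1/3) * pi * r² * h
Volume = (1/3) * pi * 14² * 15
Volume = (1/3) * pi * 196 * 15
Volume = (1/3) * pi * 2940
Volume = 3078.76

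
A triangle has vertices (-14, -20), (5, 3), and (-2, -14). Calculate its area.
Using the coordinate formula: Area = (1/2)|x₁(y₂-y₃) + x₂(y₃-y₁) + x₃(y₁-y₂)|
Area = (1/2)|(-14)(3-(-14)) + 5((-14)-(-20)) + (-2)((-20)-3)|
Area = (1/2)|(-14)*17 + 5*6 + (-2)*(-23)|
Area = (1/2)|(-238) + 30 + 46|
Area = (1/2)*162 = 81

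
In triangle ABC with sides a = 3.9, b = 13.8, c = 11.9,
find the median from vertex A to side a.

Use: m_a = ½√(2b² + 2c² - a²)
m_a = ½√(2·13.8² + 2·11.9² - 3.9²)
m_a = ½√(380.88 + 283.22 - 15.21) = ½√648.89 = 12.74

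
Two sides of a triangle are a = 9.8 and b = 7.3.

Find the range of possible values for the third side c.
By the triangle inequality: |a - b| < c < a + b
|9.8 - 7.3| < c < 9.8 + 7.3
2.5 < c < 17.1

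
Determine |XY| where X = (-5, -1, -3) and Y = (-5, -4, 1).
d = √[(0)² + (-3)² + (4)²] = √25 = 5.0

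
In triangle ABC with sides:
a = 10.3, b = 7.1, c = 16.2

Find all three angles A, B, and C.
By the law of cosines:
cos(A) = (b² + c² - a²)/(2bc) = 0.898800  →  A = 26°
cos(B) = (a² + c² - b²)/(2ac) = 0.953254  →  B = 17.59°
cos(C) = (a² + b² - c²)/(2ab) = -0.724327  →  C = 136.4°
Check: A + B + C = 180.0° ✓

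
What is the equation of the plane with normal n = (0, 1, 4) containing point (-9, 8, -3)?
d = n·P = (0)(-9) + (1)(8) + (4)(-3) = -4
Plane: y + 4z = -4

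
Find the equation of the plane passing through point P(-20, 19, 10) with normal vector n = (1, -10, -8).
d = n·P = (1)(-20) + (-10)(19) + (-8)(10) = -290
Plane: x - 10y - 8z = -290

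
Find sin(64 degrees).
sin(64 degrees) = 0.8988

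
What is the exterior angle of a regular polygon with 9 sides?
Exterior angle of a regular n-gon = 360/n
Exterior angle = 360/9
Exterior angle = 40 degrees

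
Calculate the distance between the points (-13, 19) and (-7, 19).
Using the distance formula: d = sqrt((x₂-x₁)² + (y₂-y₁)²)
dx = (-7) - (-13) = 6
dy = 19 - 19 = 0
d = sqrt(6² + 0²) = sqrt(36 + 0) = sqrt(36) = 6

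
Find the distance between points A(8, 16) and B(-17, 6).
Using the distance formula: d = sqrt((x₂-x₁)² + (y₂-y₁)²)
dx = (-17) - 8 = -25
dy = 6 - 16 = -10
d = sqrt((-25)² + (-10)²) = sqrt(625 + 100) = sqrt(725) = 26.93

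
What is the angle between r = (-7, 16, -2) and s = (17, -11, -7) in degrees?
r·s = -281, |r|² = 309, |s|² = 459
cos θ = -281/√141831 ≈ -0.7461
θ ≈ 138.3°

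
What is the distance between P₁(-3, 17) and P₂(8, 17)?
Using the distance formula: d = sqrt((x₂-x₁)² + (y₂-y₁)²)
dx = 8 - (-3) = 11
dy = 17 - 17 = 0
d = sqrt(11² + 0²) = sqrt(121 + 0) = sqrt(121) = 11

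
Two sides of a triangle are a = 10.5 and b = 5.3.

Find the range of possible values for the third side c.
By the triangle inequality: |a - b| < c < a + b
|10.5 - 5.3| < c < 10.5 + 5.3
5.2 < c < 15.8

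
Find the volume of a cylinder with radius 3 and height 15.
Volume = pi * r² * h
Volume = pi * 3² * 15
Volume = pi * 9 * 15
Volume = pi * 135
Volume = 424.12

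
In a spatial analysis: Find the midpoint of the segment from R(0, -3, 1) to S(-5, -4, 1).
Midpoint = ((0-5)/2, (-3-4)/2, (1+1)/2) = (-2.5, -3.5, 1)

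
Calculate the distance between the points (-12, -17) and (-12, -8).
Using the distance formula: d = sqrt((x₂-x₁)² + (y₂-y₁)²)
dx = (-12) - (-12) = 0
dy = (-8) - (-17) = 9
d = sqrt(0² + 9²) = sqrt(0 + 81) = sqrt(81) = 9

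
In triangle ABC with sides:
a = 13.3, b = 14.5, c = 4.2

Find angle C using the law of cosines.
cos(C) = (a² + b² - c²)/(2ab)
cos(C) = (13.3² + 14.5² - 4.2²)/(2·13.3·14.5) = 369.5/385.7 = 0.957998
C = arccos(0.957998) = 16.66°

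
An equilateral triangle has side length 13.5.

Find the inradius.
For an equilateral triangle, r = s/(2√3) where s is the side.
r = 13.5/(2√3) = 13.5/3.464102 = 3.897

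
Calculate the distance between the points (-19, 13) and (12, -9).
Using the distance formula: d = sqrt((x₂-x₁)² + (y₂-y₁)²)
dx = 12 - (-19) = 31
dy = (-9) - 13 = -22
d = sqrt(31² + (-22)²) = sqrt(961 + 484) = sqrt(1445) = 38.01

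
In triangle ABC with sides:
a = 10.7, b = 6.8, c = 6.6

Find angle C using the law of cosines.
cos(C) = (a² + b² - c²)/(2ab)
cos(C) = (10.7² + 6.8² - 6.6²)/(2·10.7·6.8) = 117.17/145.52 = 0.805181
C = arccos(0.805181) = 36.37°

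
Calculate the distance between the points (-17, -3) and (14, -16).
Using the distance formula: d = sqrt((x₂-x₁)² + (y₂-y₁)²)
dx = 14 - (-17) = 31
dy = (-16) - (-3) = -13
d = sqrt(31² + (-13)²) = sqrt(961 + 169) = sqrt(1130) = 33.62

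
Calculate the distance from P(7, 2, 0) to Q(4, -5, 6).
d = √[(-3)² + (-7)² + (6)²] = √94 = 9.695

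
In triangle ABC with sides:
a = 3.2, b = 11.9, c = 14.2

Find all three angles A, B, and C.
By the law of cosines:
cos(A) = (b² + c² - a²)/(2bc) = 0.985353  →  A = 9.818°
cos(B) = (a² + c² - b²)/(2ac) = 0.773217  →  B = 39.36°
cos(C) = (a² + b² - c²)/(2ab) = -0.653755  →  C = 130.8°
Check: A + B + C = 180.0° ✓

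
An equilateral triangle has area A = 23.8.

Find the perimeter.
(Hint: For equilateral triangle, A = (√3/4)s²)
A = (√3/4)s²  →  s² = 4A/√3 = 4·23.8/√3 = 54.9637
s = 7.41375
Perimeter = 3s = 22.24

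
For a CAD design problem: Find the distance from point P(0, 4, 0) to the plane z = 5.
d = |0(0) + 0(4) + 1(0) - (5)| / √(0² + 0² + 1²) = 5/√1 = 5.0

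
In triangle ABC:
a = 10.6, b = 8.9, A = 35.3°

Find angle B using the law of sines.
sin(B)/b = sin(A)/a
sin(B) = b·sin(A)/a = 8.9·sin(35.3°)/10.6 = 0.485182
B = arcsin(0.485182) = 29.02°  (b ≤ a, so B ≤ A and the acute solution is unique)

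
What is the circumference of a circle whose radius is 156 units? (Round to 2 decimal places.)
Circumference = 2 * pi * r
Circumference = 2 * pi * 156
Circumference = 980.18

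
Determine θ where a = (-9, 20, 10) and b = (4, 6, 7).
a·b = 154, |a|² = 581, |b|² = 101
cos θ = 154/√58681 ≈ 0.6357
θ ≈ 50.53°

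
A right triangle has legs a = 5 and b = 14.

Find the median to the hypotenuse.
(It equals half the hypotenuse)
Hypotenuse c = √(5² + 14²) = √221 = 14.8661
Median to hypotenuse = c/2 = 7.433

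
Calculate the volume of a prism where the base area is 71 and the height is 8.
Volume = base area * height
Volume = 71 * 8
Volume = 568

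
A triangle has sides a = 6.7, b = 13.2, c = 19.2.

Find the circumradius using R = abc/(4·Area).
s = (a+b+c)/2 = 19.55
Area = √(s(s-a)(s-b)(s-c)) = √(19.55·12.85·6.35·0.35) = 23.629
R = abc/(4·Area) = (6.7·13.2·19.2)/(4·23.629) = 1698.048/94.516 = 17.97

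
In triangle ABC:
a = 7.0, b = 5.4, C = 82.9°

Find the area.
Using A = ½ab·sin(C):
A = ½·7.0·5.4·sin(82.9°) = ½·37.8·0.992332 = 18.76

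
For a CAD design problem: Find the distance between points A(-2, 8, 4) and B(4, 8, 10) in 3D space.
d = √[(6)² + (0)² + (6)²] = √72 = 8.485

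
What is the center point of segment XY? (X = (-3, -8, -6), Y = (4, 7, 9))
Midpoint = ((-3+4)/2, (-8+7)/2, (-6+9)/2) = (0.5, -0.5, 1.5)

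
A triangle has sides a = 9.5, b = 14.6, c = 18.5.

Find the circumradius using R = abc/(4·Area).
s = (a+b+c)/2 = 21.3
Area = √(s(s-a)(s-b)(s-c)) = √(21.3·11.8·6.7·2.8) = 68.6669
R = abc/(4·Area) = (9.5·14.6·18.5)/(4·68.6669) = 2565.95/274.6676 = 9.342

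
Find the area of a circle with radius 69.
Area = pi * r²
Area = pi * 69²
Area = pi * 4761
Area = 14957.12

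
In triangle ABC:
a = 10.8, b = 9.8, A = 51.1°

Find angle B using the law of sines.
sin(B)/b = sin(A)/a
sin(B) = b·sin(A)/a = 9.8·sin(51.1°)/10.8 = 0.706184
B = arcsin(0.706184) = 44.93°  (b ≤ a, so B ≤ A and the acute solution is unique)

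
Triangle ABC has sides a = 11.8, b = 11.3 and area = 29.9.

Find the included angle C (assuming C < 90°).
Area = ½ab·sin(C)  →  sin(C) = 2·Area/(ab)
sin(C) = 2·29.9/(11.8·11.3) = 0.448478
C = arcsin(0.448478) = 26.65°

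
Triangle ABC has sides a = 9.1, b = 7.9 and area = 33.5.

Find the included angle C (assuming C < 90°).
Area = ½ab·sin(C)  →  sin(C) = 2·Area/(ab)
sin(C) = 2·33.5/(9.1·7.9) = 0.931979
C = arcsin(0.931979) = 68.75°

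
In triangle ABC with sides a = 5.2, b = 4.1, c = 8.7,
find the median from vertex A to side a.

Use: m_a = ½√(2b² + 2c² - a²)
m_a = ½√(2·4.1² + 2·8.7² - 5.2²)
m_a = ½√(33.62 + 151.38 - 27.04) = ½√157.96 = 6.284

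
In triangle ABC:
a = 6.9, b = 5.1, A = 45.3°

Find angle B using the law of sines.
sin(B)/b = sin(A)/a
sin(B) = b·sin(A)/a = 5.1·sin(45.3°)/6.9 = 0.525374
B = arcsin(0.525374) = 31.69°  (b ≤ a, so B ≤ A and the acute solution is unique)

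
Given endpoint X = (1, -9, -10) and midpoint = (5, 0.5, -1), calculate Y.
Y = (2×5 - 1, 2×0.5 - (-9), 2×(-1) - (-10)) = (9, 10, 8)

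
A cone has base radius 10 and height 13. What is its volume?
Volume = (1/3) * pi * r² * h
Volume = (1/3) * pi * 10² * 13
Volume = (1/3) * pi * 100 * 13
Volume = (1/3) * pi * 1300
Volume = 1361.36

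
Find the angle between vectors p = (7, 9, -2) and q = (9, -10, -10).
p·q = -7, |p|² = 134, |q|² = 281
cos θ = -7/√37654 ≈ -0.03607
θ ≈ 92.07°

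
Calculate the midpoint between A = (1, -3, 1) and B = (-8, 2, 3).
Midpoint = ((1-8)/2, (-3+2)/2, (1+3)/2) = (-3.5, -0.5, 2)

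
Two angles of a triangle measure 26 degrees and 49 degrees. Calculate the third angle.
Sum of angles in a triangle = 180 degrees
Third angle = 180 - 26 - 49
Third angle = 105 degrees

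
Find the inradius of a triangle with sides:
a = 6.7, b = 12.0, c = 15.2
s = (a+b+c)/2 = (6.7+12.0+15.2)/2 = 16.95
Area = √(s(s-a)(s-b)(s-c)) = √(16.95·10.25·4.95·1.75) = 38.7943
r = Area/s = 38.7943/16.95 = 2.289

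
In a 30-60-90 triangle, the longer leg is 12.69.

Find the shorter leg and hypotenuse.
In a 30-60-90 triangle, sides are in ratio 1 : √3 : 2.
Long leg = short leg·√3  →  short leg = 12.69/√3 = 7.327
Hypotenuse = 2·(short leg) = 2·12.69/√3 = 14.65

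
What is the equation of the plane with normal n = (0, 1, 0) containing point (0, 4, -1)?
d = n·P = (0)(0) + (1)(4) + (0)(-1) = 4
Plane: y = 4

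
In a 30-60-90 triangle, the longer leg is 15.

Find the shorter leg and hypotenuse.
In a 30-60-90 triangle, sides are in ratio 1 : √3 : 2.
Long leg = short leg·√3  →  short leg = 15/√3 = 8.66
Hypotenuse = 2·(short leg) = 2·15/√3 = 17.32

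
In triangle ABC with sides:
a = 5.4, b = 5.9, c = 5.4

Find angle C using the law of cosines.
cos(C) = (a² + b² - c²)/(2ab)
cos(C) = (5.4² + 5.9² - 5.4²)/(2·5.4·5.9) = 34.81/63.72 = 0.546296
C = arccos(0.546296) = 56.89°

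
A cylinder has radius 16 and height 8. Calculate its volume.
Volume = pi * r² * h
Volume = pi * 16² * 8
Volume = pi * 256 * 8
Volume = pi * 2048
Volume = 6433.98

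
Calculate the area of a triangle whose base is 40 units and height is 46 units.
Area = (1/2) * base * height
Area = (1/2) * 40 * 46
Area = 920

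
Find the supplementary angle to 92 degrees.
Supplementary angles sum to 180 degrees.
Other angle = 180 - 92
Other angle = 88 degrees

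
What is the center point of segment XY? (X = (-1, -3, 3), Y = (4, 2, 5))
Midpoint = ((-1+4)/2, (-3+2)/2, (3+5)/2) = (1.5, -0.5, 4)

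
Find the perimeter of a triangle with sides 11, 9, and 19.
Perimeter = sum of all sides
Perimeter = 11 + 9 + 19
Perimeter = 39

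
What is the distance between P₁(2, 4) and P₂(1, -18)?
Using the distance formula: d = sqrt((x₂-x₁)² + (y₂-y₁)²)
dx = 1 - 2 = -1
dy = (-18) - 4 = -22
d = sqrt((-1)² + (-22)²) = sqrt(1 + 484) = sqrt(485) = 22.02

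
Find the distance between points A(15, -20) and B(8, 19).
Using the distance formula: d = sqrt((x₂-x₁)² + (y₂-y₁)²)
dx = 8 - 15 = -7
dy = 19 - (-20) = 39
d = sqrt((-7)² + 39²) = sqrt(49 + 1521) = sqrt(1570) = 39.62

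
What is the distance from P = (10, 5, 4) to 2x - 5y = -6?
d = |2(10) + (-5)(5) + 0(4) - (-6)| / √(2² + (-5)² + 0²) = 1/√29 = 0.1857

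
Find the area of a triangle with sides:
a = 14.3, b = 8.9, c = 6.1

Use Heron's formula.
s = (a+b+c)/2 = (14.3+8.9+6.1)/2 = 14.65
A = √(s(s-a)(s-b)(s-c)) = √(14.65·0.35·5.75·8.55)
A = √252.081 = 15.88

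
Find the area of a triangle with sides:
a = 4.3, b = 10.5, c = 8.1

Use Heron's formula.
s = (a+b+c)/2 = (4.3+10.5+8.1)/2 = 11.45
A = √(s(s-a)(s-b)(s-c)) = √(11.45·7.15·0.95·3.35)
A = √260.543 = 16.14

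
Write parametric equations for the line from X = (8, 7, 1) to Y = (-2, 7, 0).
Direction vector d = Y - X = (-10, 0, -1)
x = 8 - 10t, y = 7, z = 1 - t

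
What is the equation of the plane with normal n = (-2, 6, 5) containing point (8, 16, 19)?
d = n·P = (-2)(8) + (6)(16) + (5)(19) = 175
Plane: -2x + 6y + 5z = 175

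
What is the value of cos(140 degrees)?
cos(140 degrees) = -0.766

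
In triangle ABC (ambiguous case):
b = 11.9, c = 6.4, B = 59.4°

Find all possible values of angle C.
sin(C)/c = sin(B)/b  →  sin(C) = c·sin(B)/b = 6.4·sin(59.4°)/11.9 = 0.462920
C₁ = arcsin(0.462920) = 27.58°,  C₂ = 180° - C₁ = 152.42°
Check C₂: A = 180° - 59.4° - 152.42° = -31.82° ≤ 0, rejected
C = 27.58° (one solution)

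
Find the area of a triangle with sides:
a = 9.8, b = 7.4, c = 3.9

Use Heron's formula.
s = (a+b+c)/2 = (9.8+7.4+3.9)/2 = 10.55
A = √(s(s-a)(s-b)(s-c)) = √(10.55·0.75·3.15·6.65)
A = √165.747 = 12.87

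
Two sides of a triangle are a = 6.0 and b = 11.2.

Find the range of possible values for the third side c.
By the triangle inequality: |a - b| < c < a + b
|6.0 - 11.2| < c < 6.0 + 11.2
5.2 < c < 17.2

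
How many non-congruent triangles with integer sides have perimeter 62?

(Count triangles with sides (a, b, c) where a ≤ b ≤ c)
With a ≤ b ≤ c and a + b + c = 62, the triangle inequality a + b > c gives c < 62/2, so c ≤ 30.
Iterate a from 1 to ⌊p/3⌋ = 20; for each a, b ranges from a to ⌊(p−a)/2⌋ with c = p − a − b, keeping only c ≥ b.
Triples: (2, 30, 30), (3, 29, 30), (4, 28, 30), …
Count = 80 triangles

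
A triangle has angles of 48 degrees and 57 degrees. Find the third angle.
Sum of angles in a triangle = 180 degrees
Third angle = 180 - 48 - 57
Third angle = 75 degrees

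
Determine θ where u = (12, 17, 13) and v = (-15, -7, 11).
u·v = -156, |u|² = 602, |v|² = 395
cos θ = -156/√237790 ≈ -0.3199
θ ≈ 108.7°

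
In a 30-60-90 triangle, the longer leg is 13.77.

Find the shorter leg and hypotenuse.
In a 30-60-90 triangle, sides are in ratio 1 : √3 : 2.
Long leg = short leg·√3  →  short leg = 13.77/√3 = 7.95
Hypotenuse = 2·(short leg) = 2·13.77/√3 = 15.9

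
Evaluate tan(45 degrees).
tan(45 degrees) = 1
Decimal approximation: 1.0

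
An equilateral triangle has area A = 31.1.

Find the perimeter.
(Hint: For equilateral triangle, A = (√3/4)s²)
A = (√3/4)s²  →  s² = 4A/√3 = 4·31.1/√3 = 71.8224
s = 8.47481
Perimeter = 3s = 25.42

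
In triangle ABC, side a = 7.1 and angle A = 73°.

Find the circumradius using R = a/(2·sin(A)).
R = a/(2·sin(A)) = 7.1/(2·sin(73°))
R = 7.1/(2·0.956305) = 7.1/1.912610 = 3.712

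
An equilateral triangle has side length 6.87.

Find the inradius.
For an equilateral triangle, r = s/(2√3) where s is the side.
r = 6.87/(2√3) = 6.87/3.464102 = 1.983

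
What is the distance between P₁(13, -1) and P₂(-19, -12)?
Using the distance formula: d = sqrt((x₂-x₁)² + (y₂-y₁)²)
dx = (-19) - 13 = -32
dy = (-12) - (-1) = -11
d = sqrt((-32)² + (-11)²) = sqrt(1024 + 121) = sqrt(1145) = 33.84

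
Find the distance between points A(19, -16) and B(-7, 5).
Using the distance formula: d = sqrt((x₂-x₁)² + (y₂-y₁)²)
dx = (-7) - 19 = -26
dy = 5 - (-16) = 21
d = sqrt((-26)² + 21²) = sqrt(676 + 441) = sqrt(1117) = 33.42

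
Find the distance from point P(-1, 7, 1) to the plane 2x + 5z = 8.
d = |2(-1) + 0(7) + 5(1) - (8)| / √(2² + 0² + 5²) = 5/√29 = 0.9285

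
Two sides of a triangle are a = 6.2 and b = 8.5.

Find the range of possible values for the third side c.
By the triangle inequality: |a - b| < c < a + b
|6.2 - 8.5| < c < 6.2 + 8.5
2.3 < c < 14.7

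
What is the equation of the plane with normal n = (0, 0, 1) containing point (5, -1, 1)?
d = n·P = (0)(5) + (0)(-1) + (1)(1) = 1
Plane: z = 1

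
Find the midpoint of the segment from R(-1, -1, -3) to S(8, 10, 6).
Midpoint = ((-1+8)/2, (-1+10)/2, (-3+6)/2) = (3.5, 4.5, 1.5)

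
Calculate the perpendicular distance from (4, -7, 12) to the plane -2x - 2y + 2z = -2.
d = |(-2)(4) + (-2)(-7) + 2(12) - (-2)| / √((-2)² + (-2)² + 2²) = 32/√12 = 9.238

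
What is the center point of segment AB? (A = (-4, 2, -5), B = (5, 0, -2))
Midpoint = ((-4+5)/2, (2+0)/2, (-5-2)/2) = (0.5, 1, -3.5)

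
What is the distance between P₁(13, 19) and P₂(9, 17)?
Using the distance formula: d = sqrt((x₂-x₁)² + (y₂-y₁)²)
dx = 9 - 13 = -4
dy = 17 - 19 = -2
d = sqrt((-4)² + (-2)²) = sqrt(16 + 4) = sqrt(20) = 4.47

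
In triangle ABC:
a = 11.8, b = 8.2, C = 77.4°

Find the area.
Using A = ½ab·sin(C):
A = ½·11.8·8.2·sin(77.4°) = ½·96.76·0.975917 = 47.21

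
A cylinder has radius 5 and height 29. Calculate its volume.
Volume = pi * r² * h
Volume = pi * 5² * 29
Volume = pi * 25 * 29
Volume = pi * 725
Volume = 2277.65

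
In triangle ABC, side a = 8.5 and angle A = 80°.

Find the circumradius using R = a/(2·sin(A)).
R = a/(2·sin(A)) = 8.5/(2·sin(80°))
R = 8.5/(2·0.984808) = 8.5/1.969616 = 4.316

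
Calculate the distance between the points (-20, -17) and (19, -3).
Using the distance formula: d = sqrt((x₂-x₁)² + (y₂-y₁)²)
dx = 19 - (-20) = 39
dy = (-3) - (-17) = 14
d = sqrt(39² + 14²) = sqrt(1521 + 196) = sqrt(1717) = 41.44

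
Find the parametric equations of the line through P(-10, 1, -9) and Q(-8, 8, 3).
Direction vector d = Q - P = (2, 7, 12)
x = -10 + 2t, y = 1 + 7t, z = -9 + 12t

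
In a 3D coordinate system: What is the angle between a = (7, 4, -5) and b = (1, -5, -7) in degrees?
a·b = 22, |a|² = 90, |b|² = 75
cos θ = 22/√6750 ≈ 0.2678
θ ≈ 74.47°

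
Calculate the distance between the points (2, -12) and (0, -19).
Using the distance formula: d = sqrt((x₂-x₁)² + (y₂-y₁)²)
dx = 0 - 2 = -2
dy = (-19) - (-12) = -7
d = sqrt((-2)² + (-7)²) = sqrt(4 + 49) = sqrt(53) = 7.28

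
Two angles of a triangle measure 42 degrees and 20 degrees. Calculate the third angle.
Sum of angles in a triangle = 180 degrees
Third angle = 180 - 42 - 20
Third angle = 118 degrees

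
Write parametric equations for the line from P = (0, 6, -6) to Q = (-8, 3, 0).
Direction vector d = Q - P = (-8, -3, 6)
x = 0 - 8t, y = 6 - 3t, z = -6 + 6t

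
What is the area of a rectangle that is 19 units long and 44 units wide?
Area = length * width
Area = 19 * 44
Area = 836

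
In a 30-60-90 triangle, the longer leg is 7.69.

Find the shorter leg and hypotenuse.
In a 30-60-90 triangle, sides are in ratio 1 : √3 : 2.
Long leg = short leg·√3  →  short leg = 7.69/√3 = 4.44
Hypotenuse = 2·(short leg) = 2·7.69/√3 = 8.88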